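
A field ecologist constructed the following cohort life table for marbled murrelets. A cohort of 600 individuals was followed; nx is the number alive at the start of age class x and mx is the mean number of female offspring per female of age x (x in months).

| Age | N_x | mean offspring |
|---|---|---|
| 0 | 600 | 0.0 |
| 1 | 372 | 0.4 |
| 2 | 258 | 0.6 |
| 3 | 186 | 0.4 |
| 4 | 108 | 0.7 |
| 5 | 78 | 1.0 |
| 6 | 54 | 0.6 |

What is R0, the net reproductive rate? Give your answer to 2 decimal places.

lx = nx/n0 = nx/600: 1, 0.62, 0.43, 0.31, 0.18, 0.13, 0.09
lx·mx by age: 0, 0.248, 0.258, 0.124, 0.126, 0.13, 0.054
R0 = Σ lx·mx = 0.94 → 0.94

0.94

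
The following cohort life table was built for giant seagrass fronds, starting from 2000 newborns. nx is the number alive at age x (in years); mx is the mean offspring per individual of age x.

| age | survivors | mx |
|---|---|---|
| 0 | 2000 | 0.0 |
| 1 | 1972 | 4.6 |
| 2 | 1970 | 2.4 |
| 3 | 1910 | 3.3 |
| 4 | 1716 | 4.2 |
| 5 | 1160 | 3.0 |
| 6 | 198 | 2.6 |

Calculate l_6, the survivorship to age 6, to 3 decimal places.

l_6 = n_6/n_0 = 198/2000 = 0.099 → 0.099

0.099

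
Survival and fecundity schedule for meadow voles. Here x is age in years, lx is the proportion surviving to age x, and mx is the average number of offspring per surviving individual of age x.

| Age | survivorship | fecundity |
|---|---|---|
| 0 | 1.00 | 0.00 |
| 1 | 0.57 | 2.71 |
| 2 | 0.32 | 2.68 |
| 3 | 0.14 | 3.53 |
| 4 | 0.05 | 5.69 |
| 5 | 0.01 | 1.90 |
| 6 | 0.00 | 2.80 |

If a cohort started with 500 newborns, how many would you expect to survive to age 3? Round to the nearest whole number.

70

Expected survivors = N0 · l_3 = 500 × 0.14 = 70 → 70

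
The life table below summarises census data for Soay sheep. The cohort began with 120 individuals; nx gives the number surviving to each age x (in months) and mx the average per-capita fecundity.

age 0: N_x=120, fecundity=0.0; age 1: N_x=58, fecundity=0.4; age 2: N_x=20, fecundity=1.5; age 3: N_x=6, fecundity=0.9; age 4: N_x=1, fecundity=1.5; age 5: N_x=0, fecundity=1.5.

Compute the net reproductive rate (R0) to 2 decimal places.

0.50

lx = nx/n0 = nx/120: 1, 0.48333…, 0.16667…, 0.05, 0.00833…, 0
lx·mx by age: 0, 0.193333…, 0.25…, 0.045, 0.0125…, 0
R0 = Σ lx·mx = 0.500833… → 0.50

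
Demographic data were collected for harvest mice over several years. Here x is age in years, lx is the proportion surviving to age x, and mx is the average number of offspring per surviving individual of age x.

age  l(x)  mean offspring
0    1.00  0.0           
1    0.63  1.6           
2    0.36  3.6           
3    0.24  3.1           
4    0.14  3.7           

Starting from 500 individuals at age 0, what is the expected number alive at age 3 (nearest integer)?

Expected survivors = N0 · l_3 = 500 × 0.24 = 120 → 120

120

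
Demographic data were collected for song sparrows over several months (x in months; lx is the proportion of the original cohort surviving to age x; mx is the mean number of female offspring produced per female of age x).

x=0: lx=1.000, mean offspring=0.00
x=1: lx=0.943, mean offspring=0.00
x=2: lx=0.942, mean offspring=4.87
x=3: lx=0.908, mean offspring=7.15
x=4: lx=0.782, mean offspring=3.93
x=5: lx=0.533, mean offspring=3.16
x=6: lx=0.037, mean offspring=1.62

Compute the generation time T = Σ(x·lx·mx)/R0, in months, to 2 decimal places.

3.13

lx·mx: 0, 0, 4.58754, 6.4922, 3.07326, 1.68428, 0.05994 → R0 = 15.89722
x·lx·mx: 0, 0, 9.17508, 19.4766, 12.29304, 8.4214, 0.35964 → Σ = 49.72576
T = 49.72576 / 15.89722 = 3.127953… → 3.13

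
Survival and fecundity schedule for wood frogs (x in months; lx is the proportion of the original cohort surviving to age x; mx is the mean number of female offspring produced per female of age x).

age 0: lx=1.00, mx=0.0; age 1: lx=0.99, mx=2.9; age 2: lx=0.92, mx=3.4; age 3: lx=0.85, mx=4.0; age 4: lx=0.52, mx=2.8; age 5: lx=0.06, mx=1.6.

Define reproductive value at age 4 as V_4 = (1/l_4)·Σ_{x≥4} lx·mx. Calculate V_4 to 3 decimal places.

lx·mx for x ≥ 4: 1.456, 0.096 → sum = 1.552
V_4 = 1.552 / l_4 = 1.552 / 0.52 = 2.984615… → 2.985

2.985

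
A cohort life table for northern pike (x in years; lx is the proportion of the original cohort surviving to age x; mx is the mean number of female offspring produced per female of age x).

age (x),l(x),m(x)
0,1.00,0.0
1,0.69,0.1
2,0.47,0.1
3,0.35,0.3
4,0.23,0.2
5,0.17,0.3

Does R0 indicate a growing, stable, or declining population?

declining

R0 = Σ lx·mx = 0 + 0.069 + 0.047 + 0.105 + 0.046 + 0.051 = 0.318
R0 < 1, so the population is declining.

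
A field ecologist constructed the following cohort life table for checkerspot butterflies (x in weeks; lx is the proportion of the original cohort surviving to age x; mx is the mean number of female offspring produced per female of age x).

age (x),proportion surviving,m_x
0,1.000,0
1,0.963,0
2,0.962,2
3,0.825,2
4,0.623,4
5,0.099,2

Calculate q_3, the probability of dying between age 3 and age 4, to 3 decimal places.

q_3 = (l_3 − l_4) / l_3 = (0.825 − 0.623) / 0.825
     = 0.202 / 0.825 = 0.244848… → 0.245

0.245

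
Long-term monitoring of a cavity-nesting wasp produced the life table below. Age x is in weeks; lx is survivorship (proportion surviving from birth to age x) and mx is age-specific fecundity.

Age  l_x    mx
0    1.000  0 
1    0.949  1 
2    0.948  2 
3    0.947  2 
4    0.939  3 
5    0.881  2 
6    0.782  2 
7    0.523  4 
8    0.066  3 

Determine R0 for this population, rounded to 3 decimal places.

lx·mx by age: 0, 0.949, 1.896, 1.894, 2.817, 1.762, 1.564, 2.092, 0.198
R0 = Σ lx·mx = 13.172 → 13.172

13.172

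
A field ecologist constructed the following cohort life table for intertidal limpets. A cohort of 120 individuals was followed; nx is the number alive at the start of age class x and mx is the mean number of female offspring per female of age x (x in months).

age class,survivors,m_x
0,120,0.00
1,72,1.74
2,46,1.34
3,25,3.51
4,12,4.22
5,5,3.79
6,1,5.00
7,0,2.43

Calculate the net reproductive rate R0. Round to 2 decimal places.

lx = nx/n0 = nx/120: 1, 0.6, 0.38333…, 0.20833…, 0.1, 0.04167…, 0.00833…, 0
lx·mx by age: 0, 1.044, 0.513667…, 0.73125…, 0.422, 0.157917…, 0.041667…, 0
R0 = Σ lx·mx = 2.9105… → 2.91

2.91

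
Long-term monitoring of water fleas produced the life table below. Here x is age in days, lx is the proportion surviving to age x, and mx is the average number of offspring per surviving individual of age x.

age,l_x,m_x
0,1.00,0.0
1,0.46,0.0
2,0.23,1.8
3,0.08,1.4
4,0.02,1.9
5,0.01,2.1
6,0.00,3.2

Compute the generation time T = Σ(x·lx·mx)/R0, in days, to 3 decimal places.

2.429

lx·mx: 0, 0, 0.414, 0.112, 0.038, 0.021, 0 → R0 = 0.585
x·lx·mx: 0, 0, 0.828, 0.336, 0.152, 0.105, 0 → Σ = 1.421
T = 1.421 / 0.585 = 2.42906… → 2.429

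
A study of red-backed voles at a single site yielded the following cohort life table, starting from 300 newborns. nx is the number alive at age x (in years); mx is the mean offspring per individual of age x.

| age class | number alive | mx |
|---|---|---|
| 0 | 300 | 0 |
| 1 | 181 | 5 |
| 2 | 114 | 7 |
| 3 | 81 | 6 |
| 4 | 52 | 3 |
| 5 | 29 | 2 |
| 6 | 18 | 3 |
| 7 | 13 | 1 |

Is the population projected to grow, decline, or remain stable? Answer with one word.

lx = nx/n0 = nx/300: 1, 0.60333…, 0.38, 0.27, 0.17333…, 0.09667…, 0.06, 0.04333…
R0 = Σ lx·mx = 0 + 3.016667… + 2.66 + 1.62 + 0.52… + 0.193333… + 0.18 + 0.043333… = 8.233333…
R0 > 1, so the population is growing.

growing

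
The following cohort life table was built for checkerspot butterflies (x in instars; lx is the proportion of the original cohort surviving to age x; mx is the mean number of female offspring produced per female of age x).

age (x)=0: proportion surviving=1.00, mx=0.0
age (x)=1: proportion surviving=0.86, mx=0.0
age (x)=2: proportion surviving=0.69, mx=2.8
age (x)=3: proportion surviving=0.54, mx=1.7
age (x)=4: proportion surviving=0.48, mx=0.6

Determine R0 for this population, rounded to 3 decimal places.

lx·mx by age: 0, 0, 1.932, 0.918, 0.288
R0 = Σ lx·mx = 3.138 → 3.138

3.138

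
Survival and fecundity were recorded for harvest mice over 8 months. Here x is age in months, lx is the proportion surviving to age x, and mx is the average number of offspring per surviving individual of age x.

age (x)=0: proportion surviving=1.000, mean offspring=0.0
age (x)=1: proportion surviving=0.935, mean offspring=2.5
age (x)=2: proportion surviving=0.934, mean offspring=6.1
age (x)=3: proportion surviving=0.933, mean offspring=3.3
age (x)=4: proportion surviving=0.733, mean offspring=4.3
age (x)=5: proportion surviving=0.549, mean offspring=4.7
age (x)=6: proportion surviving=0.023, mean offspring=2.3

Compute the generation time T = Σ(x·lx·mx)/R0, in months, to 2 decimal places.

2.89

lx·mx: 0, 2.3375, 5.6974, 3.0789, 3.1519, 2.5803, 0.0529 → R0 = 16.8989
x·lx·mx: 0, 2.3375, 11.3948, 9.2367, 12.6076, 12.9015, 0.3174 → Σ = 48.7955
T = 48.7955 / 16.8989 = 2.887496… → 2.89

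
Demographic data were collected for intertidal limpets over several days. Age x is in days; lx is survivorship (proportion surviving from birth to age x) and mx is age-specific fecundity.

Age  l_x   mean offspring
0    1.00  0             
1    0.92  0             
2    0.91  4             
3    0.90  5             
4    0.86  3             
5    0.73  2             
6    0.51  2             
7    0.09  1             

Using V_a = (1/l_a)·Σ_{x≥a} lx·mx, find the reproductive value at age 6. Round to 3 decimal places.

2.176

lx·mx for x ≥ 6: 1.02, 0.09 → sum = 1.11
V_6 = 1.11 / l_6 = 1.11 / 0.51 = 2.176471… → 2.176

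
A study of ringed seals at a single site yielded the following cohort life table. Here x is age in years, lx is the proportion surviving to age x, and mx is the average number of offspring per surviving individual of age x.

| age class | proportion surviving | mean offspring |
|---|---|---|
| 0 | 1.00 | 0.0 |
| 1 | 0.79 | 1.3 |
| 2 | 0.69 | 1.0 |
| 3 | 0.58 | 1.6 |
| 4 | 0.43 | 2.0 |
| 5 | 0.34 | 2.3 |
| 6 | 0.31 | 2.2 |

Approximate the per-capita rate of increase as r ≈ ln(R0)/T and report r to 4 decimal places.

R0 = Σ lx·mx = 0 + 1.027 + 0.69 + 0.928 + 0.86 + 0.782 + 0.682 = 4.969
Σ x·lx·mx = 16.633; T = 16.633/4.969 = 3.34735…
r ≈ ln(R0)/T = ln(4.969)/3.34735… = 0.478951… → 0.4790

0.4790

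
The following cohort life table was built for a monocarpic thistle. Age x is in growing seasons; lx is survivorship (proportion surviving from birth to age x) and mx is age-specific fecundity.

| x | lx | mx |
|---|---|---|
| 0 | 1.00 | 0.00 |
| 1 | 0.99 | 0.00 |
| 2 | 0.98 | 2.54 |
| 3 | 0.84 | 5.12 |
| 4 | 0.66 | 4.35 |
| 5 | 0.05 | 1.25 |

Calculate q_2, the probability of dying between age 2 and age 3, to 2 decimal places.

0.14

q_2 = (l_2 − l_3) / l_2 = (0.98 − 0.84) / 0.98
     = 0.14 / 0.98 = 0.142857… → 0.14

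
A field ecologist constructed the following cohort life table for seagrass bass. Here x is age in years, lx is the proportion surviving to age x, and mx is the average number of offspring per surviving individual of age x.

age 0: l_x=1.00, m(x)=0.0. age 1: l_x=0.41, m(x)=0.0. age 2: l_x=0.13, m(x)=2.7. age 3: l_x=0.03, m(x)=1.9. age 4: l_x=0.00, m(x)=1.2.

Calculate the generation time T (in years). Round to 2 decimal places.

2.14

lx·mx: 0, 0, 0.351, 0.057, 0 → R0 = 0.408
x·lx·mx: 0, 0, 0.702, 0.171, 0 → Σ = 0.873
T = 0.873 / 0.408 = 2.139706… → 2.14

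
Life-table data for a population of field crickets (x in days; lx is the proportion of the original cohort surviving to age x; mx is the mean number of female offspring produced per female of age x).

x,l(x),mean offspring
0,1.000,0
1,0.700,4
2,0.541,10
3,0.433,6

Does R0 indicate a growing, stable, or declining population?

growing

R0 = Σ lx·mx = 0 + 2.8 + 5.41 + 2.598 = 10.808
R0 > 1, so the population is growing.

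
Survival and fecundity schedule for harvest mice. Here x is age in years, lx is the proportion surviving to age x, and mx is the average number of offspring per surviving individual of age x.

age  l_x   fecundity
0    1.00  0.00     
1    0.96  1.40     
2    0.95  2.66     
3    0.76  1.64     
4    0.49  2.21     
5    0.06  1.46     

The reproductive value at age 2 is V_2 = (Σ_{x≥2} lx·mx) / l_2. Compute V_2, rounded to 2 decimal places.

lx·mx for x ≥ 2: 2.527, 1.2464, 1.0829, 0.0876 → sum = 4.9439
V_2 = 4.9439 / l_2 = 4.9439 / 0.95 = 5.204105… → 5.20

5.20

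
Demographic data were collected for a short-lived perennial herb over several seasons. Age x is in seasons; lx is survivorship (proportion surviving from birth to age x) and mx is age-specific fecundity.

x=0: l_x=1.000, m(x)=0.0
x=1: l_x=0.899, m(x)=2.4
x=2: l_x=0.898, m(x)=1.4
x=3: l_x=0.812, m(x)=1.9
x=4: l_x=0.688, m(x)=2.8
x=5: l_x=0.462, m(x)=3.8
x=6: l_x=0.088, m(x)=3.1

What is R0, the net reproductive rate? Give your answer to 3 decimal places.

lx·mx by age: 0, 2.1576, 1.2572, 1.5428, 1.9264, 1.7556, 0.2728
R0 = Σ lx·mx = 8.9124 → 8.912

8.912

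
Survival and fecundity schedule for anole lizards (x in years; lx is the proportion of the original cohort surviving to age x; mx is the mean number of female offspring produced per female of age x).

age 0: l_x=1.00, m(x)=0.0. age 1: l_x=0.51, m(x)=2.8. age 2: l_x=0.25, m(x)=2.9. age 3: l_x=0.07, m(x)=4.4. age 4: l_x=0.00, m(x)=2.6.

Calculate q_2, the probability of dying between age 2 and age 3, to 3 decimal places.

q_2 = (l_2 − l_3) / l_2 = (0.25 − 0.07) / 0.25
     = 0.18 / 0.25 = 0.72 → 0.720

0.720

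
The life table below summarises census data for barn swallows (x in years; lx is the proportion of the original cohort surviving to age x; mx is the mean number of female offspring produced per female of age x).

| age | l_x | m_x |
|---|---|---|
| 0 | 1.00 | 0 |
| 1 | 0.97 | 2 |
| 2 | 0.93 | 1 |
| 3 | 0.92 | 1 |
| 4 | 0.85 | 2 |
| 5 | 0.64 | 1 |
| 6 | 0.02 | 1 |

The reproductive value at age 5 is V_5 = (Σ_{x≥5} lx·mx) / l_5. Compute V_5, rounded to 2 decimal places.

1.03

lx·mx for x ≥ 5: 0.64, 0.02 → sum = 0.66
V_5 = 0.66 / l_5 = 0.66 / 0.64 = 1.03125 → 1.03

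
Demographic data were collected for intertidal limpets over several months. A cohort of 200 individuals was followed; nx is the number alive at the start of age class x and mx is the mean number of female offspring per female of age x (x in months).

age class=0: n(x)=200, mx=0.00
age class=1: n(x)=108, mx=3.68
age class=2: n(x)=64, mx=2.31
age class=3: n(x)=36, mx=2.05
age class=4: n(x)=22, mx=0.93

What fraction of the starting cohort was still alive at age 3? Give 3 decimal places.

l_3 = n_3/n_0 = 36/200 = 0.18 → 0.180

0.180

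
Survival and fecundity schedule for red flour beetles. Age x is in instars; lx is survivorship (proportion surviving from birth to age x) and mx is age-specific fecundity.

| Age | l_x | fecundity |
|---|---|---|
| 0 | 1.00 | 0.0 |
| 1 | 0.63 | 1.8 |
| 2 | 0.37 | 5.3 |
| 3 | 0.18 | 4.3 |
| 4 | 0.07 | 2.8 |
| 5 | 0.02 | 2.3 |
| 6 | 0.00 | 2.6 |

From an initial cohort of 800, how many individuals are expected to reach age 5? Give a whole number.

Expected survivors = N0 · l_5 = 800 × 0.02 = 16 → 16

16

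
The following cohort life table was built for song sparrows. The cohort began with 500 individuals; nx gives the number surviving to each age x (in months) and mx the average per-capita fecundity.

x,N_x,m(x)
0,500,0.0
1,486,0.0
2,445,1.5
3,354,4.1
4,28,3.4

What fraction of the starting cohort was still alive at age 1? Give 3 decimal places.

l_1 = n_1/n_0 = 486/500 = 0.972 → 0.972

0.972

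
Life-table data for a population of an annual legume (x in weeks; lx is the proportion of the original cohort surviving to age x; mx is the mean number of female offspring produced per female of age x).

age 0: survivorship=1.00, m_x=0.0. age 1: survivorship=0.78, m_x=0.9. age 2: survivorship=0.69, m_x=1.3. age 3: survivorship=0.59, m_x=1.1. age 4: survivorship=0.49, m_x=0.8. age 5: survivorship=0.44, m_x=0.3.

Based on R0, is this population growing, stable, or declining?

growing

R0 = Σ lx·mx = 0 + 0.702 + 0.897 + 0.649 + 0.392 + 0.132 = 2.772
R0 > 1, so the population is growing.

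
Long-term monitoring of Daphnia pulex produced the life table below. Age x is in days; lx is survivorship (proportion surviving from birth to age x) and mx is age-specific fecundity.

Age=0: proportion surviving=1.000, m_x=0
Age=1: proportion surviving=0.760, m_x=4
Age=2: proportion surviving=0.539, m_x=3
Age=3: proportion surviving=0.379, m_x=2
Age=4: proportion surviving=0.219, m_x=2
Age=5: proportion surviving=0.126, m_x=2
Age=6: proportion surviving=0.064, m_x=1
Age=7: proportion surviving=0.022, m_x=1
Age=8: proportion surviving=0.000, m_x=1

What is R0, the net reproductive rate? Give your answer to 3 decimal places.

lx·mx by age: 0, 3.04, 1.617, 0.758, 0.438, 0.252, 0.064, 0.022, 0
R0 = Σ lx·mx = 6.191 → 6.191

6.191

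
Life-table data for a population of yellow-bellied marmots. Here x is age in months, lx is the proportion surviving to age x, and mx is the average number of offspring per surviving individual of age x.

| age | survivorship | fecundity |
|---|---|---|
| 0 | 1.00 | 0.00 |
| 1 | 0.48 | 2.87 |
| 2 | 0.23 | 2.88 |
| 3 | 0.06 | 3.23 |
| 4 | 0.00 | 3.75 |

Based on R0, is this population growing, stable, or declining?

R0 = Σ lx·mx = 0 + 1.3776 + 0.6624 + 0.1938 + 0 = 2.2338
R0 > 1, so the population is growing.

growing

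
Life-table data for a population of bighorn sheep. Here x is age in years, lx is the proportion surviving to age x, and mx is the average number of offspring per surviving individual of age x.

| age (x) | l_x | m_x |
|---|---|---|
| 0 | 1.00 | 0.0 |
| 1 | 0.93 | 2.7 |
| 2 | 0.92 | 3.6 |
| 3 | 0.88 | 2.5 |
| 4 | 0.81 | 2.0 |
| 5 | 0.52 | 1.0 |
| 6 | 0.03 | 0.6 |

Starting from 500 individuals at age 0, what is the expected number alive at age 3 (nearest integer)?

Expected survivors = N0 · l_3 = 500 × 0.88 = 440 → 440

440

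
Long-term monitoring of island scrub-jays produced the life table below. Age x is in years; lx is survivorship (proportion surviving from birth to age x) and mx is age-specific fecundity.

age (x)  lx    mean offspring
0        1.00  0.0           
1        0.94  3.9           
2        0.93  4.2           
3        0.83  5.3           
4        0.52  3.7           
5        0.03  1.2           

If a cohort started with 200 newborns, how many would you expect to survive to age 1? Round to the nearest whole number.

Expected survivors = N0 · l_1 = 200 × 0.94 = 188 → 188

188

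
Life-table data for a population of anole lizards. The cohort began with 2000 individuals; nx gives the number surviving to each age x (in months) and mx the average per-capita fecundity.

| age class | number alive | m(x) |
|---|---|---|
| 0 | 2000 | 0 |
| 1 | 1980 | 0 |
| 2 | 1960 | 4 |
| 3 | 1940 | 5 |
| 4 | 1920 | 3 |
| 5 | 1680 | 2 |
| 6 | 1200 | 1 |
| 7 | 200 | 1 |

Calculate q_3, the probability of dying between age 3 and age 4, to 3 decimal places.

lx = nx/n0 = nx/2000: 1, 0.99, 0.98, 0.97, 0.96, 0.84, 0.6, 0.1
q_3 = (l_3 − l_4) / l_3 = (0.97 − 0.96) / 0.97
     = 0.01 / 0.97 = 0.010309… → 0.010

0.010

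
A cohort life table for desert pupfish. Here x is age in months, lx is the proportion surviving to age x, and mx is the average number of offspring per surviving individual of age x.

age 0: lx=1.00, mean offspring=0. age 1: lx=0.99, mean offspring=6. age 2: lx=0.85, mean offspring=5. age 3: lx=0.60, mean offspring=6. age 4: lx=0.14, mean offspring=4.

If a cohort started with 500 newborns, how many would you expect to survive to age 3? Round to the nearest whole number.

300

Expected survivors = N0 · l_3 = 500 × 0.60 = 300 → 300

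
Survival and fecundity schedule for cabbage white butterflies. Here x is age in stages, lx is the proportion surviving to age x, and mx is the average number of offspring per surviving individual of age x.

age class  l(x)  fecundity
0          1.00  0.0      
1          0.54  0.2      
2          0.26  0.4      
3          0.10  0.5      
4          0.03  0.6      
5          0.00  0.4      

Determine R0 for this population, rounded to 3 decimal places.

0.280

lx·mx by age: 0, 0.108, 0.104, 0.05, 0.018, 0
R0 = Σ lx·mx = 0.28 → 0.280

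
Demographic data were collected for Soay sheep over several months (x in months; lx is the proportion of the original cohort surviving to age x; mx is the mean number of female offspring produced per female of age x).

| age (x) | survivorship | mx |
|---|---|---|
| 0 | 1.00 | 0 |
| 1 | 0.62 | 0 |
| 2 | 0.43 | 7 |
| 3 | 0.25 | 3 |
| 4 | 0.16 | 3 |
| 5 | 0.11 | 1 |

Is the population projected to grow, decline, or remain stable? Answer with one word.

growing

R0 = Σ lx·mx = 0 + 0 + 3.01 + 0.75 + 0.48 + 0.11 = 4.35
R0 > 1, so the population is growing.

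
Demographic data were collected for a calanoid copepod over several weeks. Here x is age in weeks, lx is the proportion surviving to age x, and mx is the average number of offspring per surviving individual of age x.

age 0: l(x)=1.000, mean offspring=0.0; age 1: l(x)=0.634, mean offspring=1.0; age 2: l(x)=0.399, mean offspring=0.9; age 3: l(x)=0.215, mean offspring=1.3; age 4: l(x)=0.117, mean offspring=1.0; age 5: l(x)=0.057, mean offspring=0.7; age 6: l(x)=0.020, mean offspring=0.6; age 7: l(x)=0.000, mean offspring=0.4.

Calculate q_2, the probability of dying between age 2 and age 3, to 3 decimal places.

q_2 = (l_2 − l_3) / l_2 = (0.399 − 0.215) / 0.399
     = 0.184 / 0.399 = 0.461153… → 0.461

0.461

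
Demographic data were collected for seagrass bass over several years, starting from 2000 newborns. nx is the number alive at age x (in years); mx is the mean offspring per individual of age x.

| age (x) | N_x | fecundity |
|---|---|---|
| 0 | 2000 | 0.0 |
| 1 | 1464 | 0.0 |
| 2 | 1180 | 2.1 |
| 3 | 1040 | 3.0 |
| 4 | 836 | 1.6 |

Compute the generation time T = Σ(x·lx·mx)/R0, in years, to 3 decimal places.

2.836

lx = nx/n0 = nx/2000: 1, 0.732, 0.59, 0.52, 0.418
lx·mx: 0, 0, 1.239, 1.56, 0.6688 → R0 = 3.4678
x·lx·mx: 0, 0, 2.478, 4.68, 2.6752 → Σ = 9.8332
T = 9.8332 / 3.4678 = 2.835573… → 2.836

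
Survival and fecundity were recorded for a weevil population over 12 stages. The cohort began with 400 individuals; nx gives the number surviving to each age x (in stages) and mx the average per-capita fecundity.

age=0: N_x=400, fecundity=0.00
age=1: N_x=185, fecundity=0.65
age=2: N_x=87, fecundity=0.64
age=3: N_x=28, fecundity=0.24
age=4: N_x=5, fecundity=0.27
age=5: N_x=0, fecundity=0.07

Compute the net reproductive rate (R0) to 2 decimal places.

0.46

lx = nx/n0 = nx/400: 1, 0.4625, 0.2175, 0.07, 0.0125, 0
lx·mx by age: 0, 0.300625, 0.1392, 0.0168, 0.003375, 0
R0 = Σ lx·mx = 0.46 → 0.46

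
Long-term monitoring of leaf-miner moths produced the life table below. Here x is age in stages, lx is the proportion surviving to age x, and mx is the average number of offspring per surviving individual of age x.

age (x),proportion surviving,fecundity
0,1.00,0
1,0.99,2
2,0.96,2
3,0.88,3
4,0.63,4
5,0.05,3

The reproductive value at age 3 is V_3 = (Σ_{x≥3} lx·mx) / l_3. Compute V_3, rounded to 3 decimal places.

6.034

lx·mx for x ≥ 3: 2.64, 2.52, 0.15 → sum = 5.31
V_3 = 5.31 / l_3 = 5.31 / 0.88 = 6.034091… → 6.034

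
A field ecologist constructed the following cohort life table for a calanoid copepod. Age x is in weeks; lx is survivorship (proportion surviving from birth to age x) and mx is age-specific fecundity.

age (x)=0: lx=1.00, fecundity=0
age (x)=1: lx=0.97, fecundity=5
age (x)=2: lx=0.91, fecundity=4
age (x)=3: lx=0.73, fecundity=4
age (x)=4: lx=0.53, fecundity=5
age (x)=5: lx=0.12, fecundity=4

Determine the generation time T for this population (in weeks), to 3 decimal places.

lx·mx: 0, 4.85, 3.64, 2.92, 2.65, 0.48 → R0 = 14.54
x·lx·mx: 0, 4.85, 7.28, 8.76, 10.6, 2.4 → Σ = 33.89
T = 33.89 / 14.54 = 2.330812… → 2.331

2.331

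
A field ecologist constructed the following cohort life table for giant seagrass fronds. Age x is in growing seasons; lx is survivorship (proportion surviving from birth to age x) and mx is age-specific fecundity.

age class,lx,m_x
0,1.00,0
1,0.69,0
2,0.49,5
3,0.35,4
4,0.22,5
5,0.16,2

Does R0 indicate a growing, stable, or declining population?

R0 = Σ lx·mx = 0 + 0 + 2.45 + 1.4 + 1.1 + 0.32 = 5.27
R0 > 1, so the population is growing.

growing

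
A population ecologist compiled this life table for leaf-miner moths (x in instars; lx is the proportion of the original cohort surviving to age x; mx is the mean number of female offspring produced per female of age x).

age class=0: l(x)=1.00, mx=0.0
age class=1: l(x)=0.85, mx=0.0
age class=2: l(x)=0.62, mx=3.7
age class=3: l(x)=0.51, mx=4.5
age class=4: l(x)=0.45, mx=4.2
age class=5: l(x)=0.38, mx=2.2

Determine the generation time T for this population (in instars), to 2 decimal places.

3.17

lx·mx: 0, 0, 2.294, 2.295, 1.89, 0.836 → R0 = 7.315
x·lx·mx: 0, 0, 4.588, 6.885, 7.56, 4.18 → Σ = 23.213
T = 23.213 / 7.315 = 3.173342… → 3.17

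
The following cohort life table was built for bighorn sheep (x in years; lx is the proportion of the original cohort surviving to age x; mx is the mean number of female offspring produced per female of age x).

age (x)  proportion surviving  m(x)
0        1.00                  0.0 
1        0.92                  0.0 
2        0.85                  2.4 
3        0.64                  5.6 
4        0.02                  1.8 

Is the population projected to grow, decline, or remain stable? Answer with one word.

growing

R0 = Σ lx·mx = 0 + 0 + 2.04 + 3.584 + 0.036 = 5.66
R0 > 1, so the population is growing.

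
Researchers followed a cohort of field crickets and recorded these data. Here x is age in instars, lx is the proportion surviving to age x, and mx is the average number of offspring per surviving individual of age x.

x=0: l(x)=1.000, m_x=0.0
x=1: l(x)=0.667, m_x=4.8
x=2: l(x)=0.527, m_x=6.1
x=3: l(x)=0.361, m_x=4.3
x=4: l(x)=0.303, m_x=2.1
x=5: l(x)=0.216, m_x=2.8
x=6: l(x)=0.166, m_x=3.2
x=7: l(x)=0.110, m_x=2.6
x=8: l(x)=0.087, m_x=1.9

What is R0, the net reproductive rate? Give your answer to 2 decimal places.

lx·mx by age: 0, 3.2016, 3.2147, 1.5523, 0.6363, 0.6048, 0.5312, 0.286, 0.1653
R0 = Σ lx·mx = 10.1922 → 10.19

10.19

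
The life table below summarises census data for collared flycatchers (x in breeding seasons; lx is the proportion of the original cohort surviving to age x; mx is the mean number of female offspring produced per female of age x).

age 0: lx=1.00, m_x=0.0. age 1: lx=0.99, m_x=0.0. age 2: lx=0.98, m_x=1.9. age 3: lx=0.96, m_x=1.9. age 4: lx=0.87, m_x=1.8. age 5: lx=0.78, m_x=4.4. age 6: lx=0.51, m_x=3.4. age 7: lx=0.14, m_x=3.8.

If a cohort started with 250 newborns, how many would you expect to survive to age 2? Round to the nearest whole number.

Expected survivors = N0 · l_2 = 250 × 0.98 = 245 → 245

245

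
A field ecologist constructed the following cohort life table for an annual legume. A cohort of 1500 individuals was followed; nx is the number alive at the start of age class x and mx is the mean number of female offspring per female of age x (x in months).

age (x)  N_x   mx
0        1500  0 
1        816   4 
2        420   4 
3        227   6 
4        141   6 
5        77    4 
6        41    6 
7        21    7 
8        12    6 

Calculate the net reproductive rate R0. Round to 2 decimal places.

lx = nx/n0 = nx/1500: 1, 0.544, 0.28, 0.15133…, 0.094, 0.05133…, 0.02733…, 0.014, 0.008
lx·mx by age: 0, 2.176, 1.12, 0.908…, 0.564, 0.205333…, 0.164…, 0.098, 0.048
R0 = Σ lx·mx = 5.283333… → 5.28

5.28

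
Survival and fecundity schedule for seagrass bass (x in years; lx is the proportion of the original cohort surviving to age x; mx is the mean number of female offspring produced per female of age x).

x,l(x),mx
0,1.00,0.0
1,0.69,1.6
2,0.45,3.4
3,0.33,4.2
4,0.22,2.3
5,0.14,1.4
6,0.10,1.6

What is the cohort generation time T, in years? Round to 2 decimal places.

lx·mx: 0, 1.104, 1.53, 1.386, 0.506, 0.196, 0.16 → R0 = 4.882
x·lx·mx: 0, 1.104, 3.06, 4.158, 2.024, 0.98, 0.96 → Σ = 12.286
T = 12.286 / 4.882 = 2.516592… → 2.52

2.52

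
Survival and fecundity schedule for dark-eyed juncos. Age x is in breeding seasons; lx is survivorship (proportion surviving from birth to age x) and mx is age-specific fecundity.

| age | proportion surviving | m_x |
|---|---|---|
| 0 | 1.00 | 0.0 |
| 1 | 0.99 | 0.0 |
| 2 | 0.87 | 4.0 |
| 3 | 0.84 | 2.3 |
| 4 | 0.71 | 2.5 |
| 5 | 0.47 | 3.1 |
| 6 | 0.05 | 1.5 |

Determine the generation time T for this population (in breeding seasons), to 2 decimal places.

lx·mx: 0, 0, 3.48, 1.932, 1.775, 1.457, 0.075 → R0 = 8.719
x·lx·mx: 0, 0, 6.96, 5.796, 7.1, 7.285, 0.45 → Σ = 27.591
T = 27.591 / 8.719 = 3.164468… → 3.16

3.16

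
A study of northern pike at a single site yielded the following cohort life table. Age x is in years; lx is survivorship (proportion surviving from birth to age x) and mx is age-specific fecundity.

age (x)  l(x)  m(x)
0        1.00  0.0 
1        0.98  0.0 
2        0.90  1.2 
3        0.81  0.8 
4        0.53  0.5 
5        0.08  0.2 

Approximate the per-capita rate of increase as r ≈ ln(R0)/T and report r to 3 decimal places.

R0 = Σ lx·mx = 0 + 0 + 1.08 + 0.648 + 0.265 + 0.016 = 2.009
Σ x·lx·mx = 5.244; T = 5.244/2.009 = 2.61025…
r ≈ ln(R0)/T = ln(2.009)/2.61025… = 0.26727… → 0.267

0.267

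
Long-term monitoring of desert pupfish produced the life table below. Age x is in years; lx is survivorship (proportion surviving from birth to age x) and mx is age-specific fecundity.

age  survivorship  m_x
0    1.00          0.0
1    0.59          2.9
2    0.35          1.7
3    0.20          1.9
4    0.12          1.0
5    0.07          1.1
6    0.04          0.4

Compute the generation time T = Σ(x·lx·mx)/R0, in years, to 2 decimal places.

1.73

lx·mx: 0, 1.711, 0.595, 0.38, 0.12, 0.077, 0.016 → R0 = 2.899
x·lx·mx: 0, 1.711, 1.19, 1.14, 0.48, 0.385, 0.096 → Σ = 5.002
T = 5.002 / 2.899 = 1.725423… → 1.73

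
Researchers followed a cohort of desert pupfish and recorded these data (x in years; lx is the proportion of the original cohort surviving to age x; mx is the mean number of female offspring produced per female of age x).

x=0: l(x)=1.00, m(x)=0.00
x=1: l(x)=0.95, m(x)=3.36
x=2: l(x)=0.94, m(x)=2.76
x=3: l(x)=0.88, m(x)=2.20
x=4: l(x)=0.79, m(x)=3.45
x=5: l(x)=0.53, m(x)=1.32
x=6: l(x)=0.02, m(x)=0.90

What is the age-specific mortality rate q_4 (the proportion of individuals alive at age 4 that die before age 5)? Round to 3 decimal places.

q_4 = (l_4 − l_5) / l_4 = (0.79 − 0.53) / 0.79
     = 0.26 / 0.79 = 0.329114… → 0.329

0.329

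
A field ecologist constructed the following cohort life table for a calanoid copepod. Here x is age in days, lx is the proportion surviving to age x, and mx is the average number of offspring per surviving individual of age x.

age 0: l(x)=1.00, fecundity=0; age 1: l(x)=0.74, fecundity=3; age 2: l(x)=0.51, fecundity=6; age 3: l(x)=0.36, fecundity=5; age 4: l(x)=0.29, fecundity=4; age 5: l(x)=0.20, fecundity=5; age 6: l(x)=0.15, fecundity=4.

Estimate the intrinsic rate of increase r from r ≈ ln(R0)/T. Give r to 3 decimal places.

0.834

R0 = Σ lx·mx = 0 + 2.22 + 3.06 + 1.8 + 1.16 + 1 + 0.6 = 9.84
Σ x·lx·mx = 26.98; T = 26.98/9.84 = 2.74187…
r ≈ ln(R0)/T = ln(9.84)/2.74187… = 0.8339… → 0.834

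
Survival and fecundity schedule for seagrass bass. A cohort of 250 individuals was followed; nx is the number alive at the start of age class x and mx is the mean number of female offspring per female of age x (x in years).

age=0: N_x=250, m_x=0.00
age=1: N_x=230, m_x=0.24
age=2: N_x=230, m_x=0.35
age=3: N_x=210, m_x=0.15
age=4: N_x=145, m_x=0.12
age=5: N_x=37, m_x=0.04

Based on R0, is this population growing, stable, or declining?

declining

lx = nx/n0 = nx/250: 1, 0.92, 0.92, 0.84, 0.58, 0.148
R0 = Σ lx·mx = 0 + 0.2208 + 0.322 + 0.126 + 0.0696 + 0.00592 = 0.74432
R0 < 1, so the population is declining.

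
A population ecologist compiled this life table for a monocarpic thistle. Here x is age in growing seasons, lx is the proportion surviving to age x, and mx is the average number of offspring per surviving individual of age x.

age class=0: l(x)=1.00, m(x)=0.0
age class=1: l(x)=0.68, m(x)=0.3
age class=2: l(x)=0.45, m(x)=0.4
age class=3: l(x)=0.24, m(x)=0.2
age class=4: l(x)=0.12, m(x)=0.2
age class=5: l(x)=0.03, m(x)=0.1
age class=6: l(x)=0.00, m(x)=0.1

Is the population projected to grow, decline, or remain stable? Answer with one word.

R0 = Σ lx·mx = 0 + 0.204 + 0.18 + 0.048 + 0.024 + 0.003 + 0 = 0.459
R0 < 1, so the population is declining.

declining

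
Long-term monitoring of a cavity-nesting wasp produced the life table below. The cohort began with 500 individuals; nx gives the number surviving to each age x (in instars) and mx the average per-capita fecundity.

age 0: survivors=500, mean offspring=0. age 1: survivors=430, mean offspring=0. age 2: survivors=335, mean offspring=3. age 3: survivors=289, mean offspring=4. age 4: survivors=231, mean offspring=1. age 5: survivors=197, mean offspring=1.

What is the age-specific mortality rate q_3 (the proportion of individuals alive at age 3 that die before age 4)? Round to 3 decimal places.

0.201

lx = nx/n0 = nx/500: 1, 0.86, 0.67, 0.578, 0.462, 0.394
q_3 = (l_3 − l_4) / l_3 = (0.578 − 0.462) / 0.578
     = 0.116 / 0.578 = 0.200692… → 0.201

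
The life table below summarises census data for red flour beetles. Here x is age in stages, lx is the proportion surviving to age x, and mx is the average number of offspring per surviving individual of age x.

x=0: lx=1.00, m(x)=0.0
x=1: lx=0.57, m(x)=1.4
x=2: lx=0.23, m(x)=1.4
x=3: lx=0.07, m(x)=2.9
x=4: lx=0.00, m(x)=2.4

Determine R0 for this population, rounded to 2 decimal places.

lx·mx by age: 0, 0.798, 0.322, 0.203, 0
R0 = Σ lx·mx = 1.323 → 1.32

1.32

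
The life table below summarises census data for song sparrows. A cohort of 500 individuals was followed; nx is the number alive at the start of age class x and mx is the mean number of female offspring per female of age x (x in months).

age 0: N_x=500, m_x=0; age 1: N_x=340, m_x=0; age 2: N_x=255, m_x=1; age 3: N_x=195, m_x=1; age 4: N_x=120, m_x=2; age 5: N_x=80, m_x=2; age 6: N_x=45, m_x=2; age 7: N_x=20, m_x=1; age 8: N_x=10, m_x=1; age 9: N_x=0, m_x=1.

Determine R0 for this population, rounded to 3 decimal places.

1.940

lx = nx/n0 = nx/500: 1, 0.68, 0.51, 0.39, 0.24, 0.16, 0.09, 0.04, 0.02, 0
lx·mx by age: 0, 0, 0.51, 0.39, 0.48, 0.32, 0.18, 0.04, 0.02, 0
R0 = Σ lx·mx = 1.94 → 1.940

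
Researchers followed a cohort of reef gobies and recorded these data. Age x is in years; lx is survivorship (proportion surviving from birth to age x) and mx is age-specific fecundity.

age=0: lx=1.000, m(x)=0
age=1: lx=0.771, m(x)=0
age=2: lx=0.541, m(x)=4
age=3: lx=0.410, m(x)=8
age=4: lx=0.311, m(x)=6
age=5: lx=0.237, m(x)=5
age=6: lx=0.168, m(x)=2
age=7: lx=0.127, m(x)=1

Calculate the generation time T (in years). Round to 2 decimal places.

3.40

lx·mx: 0, 0, 2.164, 3.28, 1.866, 1.185, 0.336, 0.127 → R0 = 8.958
x·lx·mx: 0, 0, 4.328, 9.84, 7.464, 5.925, 2.016, 0.889 → Σ = 30.462
T = 30.462 / 8.958 = 3.400536… → 3.40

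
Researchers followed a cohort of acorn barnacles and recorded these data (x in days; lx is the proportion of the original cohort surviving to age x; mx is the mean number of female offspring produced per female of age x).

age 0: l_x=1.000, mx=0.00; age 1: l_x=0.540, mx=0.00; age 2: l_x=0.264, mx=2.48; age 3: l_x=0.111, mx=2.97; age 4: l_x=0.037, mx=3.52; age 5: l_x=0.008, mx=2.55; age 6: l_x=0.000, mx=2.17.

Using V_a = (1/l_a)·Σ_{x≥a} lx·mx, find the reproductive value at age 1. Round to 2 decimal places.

2.10

lx·mx for x ≥ 1: 0, 0.65472, 0.32967, 0.13024, 0.0204, 0 → sum = 1.13503
V_1 = 1.13503 / l_1 = 1.13503 / 0.54 = 2.101907… → 2.10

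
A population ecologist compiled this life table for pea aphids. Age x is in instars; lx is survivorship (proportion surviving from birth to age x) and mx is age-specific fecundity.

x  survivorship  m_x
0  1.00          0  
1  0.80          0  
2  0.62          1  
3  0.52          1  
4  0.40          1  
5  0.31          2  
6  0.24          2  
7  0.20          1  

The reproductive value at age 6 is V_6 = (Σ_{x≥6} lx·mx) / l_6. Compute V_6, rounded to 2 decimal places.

lx·mx for x ≥ 6: 0.48, 0.2 → sum = 0.68
V_6 = 0.68 / l_6 = 0.68 / 0.24 = 2.833333… → 2.83

2.83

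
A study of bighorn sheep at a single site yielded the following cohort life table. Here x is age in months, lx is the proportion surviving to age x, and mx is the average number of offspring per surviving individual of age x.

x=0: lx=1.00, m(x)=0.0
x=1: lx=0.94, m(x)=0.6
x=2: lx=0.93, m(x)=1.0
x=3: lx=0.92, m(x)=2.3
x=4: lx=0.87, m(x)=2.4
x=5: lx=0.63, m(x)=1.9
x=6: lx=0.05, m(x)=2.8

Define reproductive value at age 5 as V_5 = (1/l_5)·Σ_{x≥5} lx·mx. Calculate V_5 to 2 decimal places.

lx·mx for x ≥ 5: 1.197, 0.14 → sum = 1.337
V_5 = 1.337 / l_5 = 1.337 / 0.63 = 2.122222… → 2.12

2.12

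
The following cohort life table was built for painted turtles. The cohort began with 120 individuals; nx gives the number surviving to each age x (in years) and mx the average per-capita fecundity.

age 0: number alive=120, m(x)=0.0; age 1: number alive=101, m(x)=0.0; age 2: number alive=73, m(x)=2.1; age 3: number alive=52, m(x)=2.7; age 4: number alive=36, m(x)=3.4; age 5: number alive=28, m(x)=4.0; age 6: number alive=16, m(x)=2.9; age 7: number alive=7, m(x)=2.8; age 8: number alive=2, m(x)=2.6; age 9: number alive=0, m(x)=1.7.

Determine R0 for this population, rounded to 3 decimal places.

lx = nx/n0 = nx/120: 1, 0.84167…, 0.60833…, 0.43333…, 0.3, 0.23333…, 0.13333…, 0.05833…, 0.01667…, 0
lx·mx by age: 0, 0, 1.2775…, 1.17…, 1.02, 0.933333…, 0.386667…, 0.163333…, 0.043333…, 0
R0 = Σ lx·mx = 4.994167… → 4.994

4.994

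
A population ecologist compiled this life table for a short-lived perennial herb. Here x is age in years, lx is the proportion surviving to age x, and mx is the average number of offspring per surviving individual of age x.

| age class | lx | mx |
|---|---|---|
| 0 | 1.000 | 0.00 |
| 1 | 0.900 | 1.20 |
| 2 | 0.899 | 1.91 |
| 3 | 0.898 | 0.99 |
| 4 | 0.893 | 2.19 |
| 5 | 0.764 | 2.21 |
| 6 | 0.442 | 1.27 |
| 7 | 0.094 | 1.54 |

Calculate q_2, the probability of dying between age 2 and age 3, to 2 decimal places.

0.00

q_2 = (l_2 − l_3) / l_2 = (0.899 − 0.898) / 0.899
     = 0.001 / 0.899 = 0.001112… → 0.00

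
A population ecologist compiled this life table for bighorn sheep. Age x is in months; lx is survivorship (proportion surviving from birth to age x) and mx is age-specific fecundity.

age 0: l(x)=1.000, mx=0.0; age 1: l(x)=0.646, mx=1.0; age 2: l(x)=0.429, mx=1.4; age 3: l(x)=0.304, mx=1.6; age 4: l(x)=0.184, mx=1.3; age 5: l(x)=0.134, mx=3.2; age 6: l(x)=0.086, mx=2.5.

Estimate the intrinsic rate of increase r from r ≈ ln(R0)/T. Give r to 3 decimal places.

R0 = Σ lx·mx = 0 + 0.646 + 0.6006 + 0.4864 + 0.2392 + 0.4288 + 0.215 = 2.616
Σ x·lx·mx = 7.6972; T = 7.6972/2.616 = 2.94235…
r ≈ ln(R0)/T = ln(2.616)/2.94235… = 0.32683… → 0.327

0.327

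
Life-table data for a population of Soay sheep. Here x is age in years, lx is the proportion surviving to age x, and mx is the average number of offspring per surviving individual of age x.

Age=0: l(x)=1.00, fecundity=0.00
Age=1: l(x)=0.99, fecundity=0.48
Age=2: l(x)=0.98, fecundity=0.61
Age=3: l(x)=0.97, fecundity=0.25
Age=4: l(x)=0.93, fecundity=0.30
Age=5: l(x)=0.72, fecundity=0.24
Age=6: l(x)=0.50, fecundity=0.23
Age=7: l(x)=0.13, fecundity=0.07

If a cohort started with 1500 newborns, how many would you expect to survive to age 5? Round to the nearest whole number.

1080

Expected survivors = N0 · l_5 = 1500 × 0.72 = 1080 → 1080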